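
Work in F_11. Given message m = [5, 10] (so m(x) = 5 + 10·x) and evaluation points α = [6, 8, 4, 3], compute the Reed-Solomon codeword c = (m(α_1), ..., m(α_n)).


c = [10, 8, 1, 2]

Message polynomial: m(x) = 5 + 10·x (mod 11).
For each evaluation point α_i, compute m(α_i) mod 11:
  α_1 = 6: Horner steps 10 → 10, so m(6) = 10.
  α_2 = 8: Horner steps 10 → 8, so m(8) = 8.
  α_3 = 4: Horner steps 10 → 1, so m(4) = 1.
  α_4 = 3: Horner steps 10 → 2, so m(3) = 2.
Codeword c = [10, 8, 1, 2] ∈ F_11^4.


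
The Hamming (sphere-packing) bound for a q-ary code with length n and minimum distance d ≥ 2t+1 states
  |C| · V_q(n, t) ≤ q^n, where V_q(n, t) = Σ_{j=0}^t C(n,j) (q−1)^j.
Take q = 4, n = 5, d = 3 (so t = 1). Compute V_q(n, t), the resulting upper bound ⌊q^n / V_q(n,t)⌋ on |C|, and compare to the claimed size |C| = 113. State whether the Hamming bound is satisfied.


V_q(n, t) = 16, q^n = 1024, Hamming bound = 64, |C| = 113 > bound (violated).

Step 1: Compute V_q(n, t) = Σ_{j=0}^1 C(n, j) (q−1)^j.
  j = 0: C(5,0)·(3)^0 = 1·1 = 1.
  j = 1: C(5,1)·(3)^1 = 5·3 = 15.
  V_q(n, t) = 1 + 15 = 16.
Step 2: q^n = 4^5 = 1024.
Step 3: Hamming bound ⌊q^n / V_q(n,t)⌋ = ⌊1024/16⌋ = 64.
Step 4: Compare |C| = 113 to 64: violated.
The claimed |C| lies above the Hamming bound, so no 4-ary code of length 5 with d ≥ 3 can have 113 codewords.


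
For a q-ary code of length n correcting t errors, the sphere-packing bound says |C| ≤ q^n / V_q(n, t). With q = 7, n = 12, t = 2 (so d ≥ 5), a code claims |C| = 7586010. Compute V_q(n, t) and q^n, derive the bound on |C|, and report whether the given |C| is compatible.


V_q(n, t) = 2449, q^n = 13841287201, Hamming bound = 5651811, |C| = 7586010 > bound (violated).

Step 1: Compute V_q(n, t) = Σ_{j=0}^2 C(n, j) (q−1)^j.
  j = 0: C(12,0)·(6)^0 = 1·1 = 1.
  j = 1: C(12,1)·(6)^1 = 12·6 = 72.
  j = 2: C(12,2)·(6)^2 = 66·36 = 2376.
  V_q(n, t) = 1 + 72 + 2376 = 2449.
Step 2: q^n = 7^12 = 13841287201.
Step 3: Hamming bound ⌊q^n / V_q(n,t)⌋ = ⌊13841287201/2449⌋ = 5651811.
Step 4: Compare |C| = 7586010 to 5651811: violated.
The claimed |C| lies above the Hamming bound, so no 7-ary code of length 12 with d ≥ 5 can have 7586010 codewords.


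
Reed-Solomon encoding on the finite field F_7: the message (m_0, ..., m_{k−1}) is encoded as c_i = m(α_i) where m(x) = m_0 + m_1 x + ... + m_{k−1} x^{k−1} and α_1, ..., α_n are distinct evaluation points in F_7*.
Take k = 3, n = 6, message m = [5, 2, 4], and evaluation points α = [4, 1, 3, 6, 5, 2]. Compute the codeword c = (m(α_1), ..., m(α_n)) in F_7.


c = [0, 4, 5, 0, 3, 4]

Message polynomial: m(x) = 5 + 2·x + 4·x^2 (mod 7).
For each evaluation point α_i, compute m(α_i) mod 7:
  α_1 = 4: Horner steps 4 → 4 → 0, so m(4) = 0.
  α_2 = 1: Horner steps 4 → 6 → 4, so m(1) = 4.
  α_3 = 3: Horner steps 4 → 0 → 5, so m(3) = 5.
  α_4 = 6: Horner steps 4 → 5 → 0, so m(6) = 0.
  α_5 = 5: Horner steps 4 → 1 → 3, so m(5) = 3.
  α_6 = 2: Horner steps 4 → 3 → 4, so m(2) = 4.
Codeword c = [0, 4, 5, 0, 3, 4] ∈ F_7^6.


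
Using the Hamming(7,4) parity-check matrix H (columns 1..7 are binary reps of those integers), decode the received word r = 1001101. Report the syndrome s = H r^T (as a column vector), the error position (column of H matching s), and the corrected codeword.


s = (1, 1, 1)^T, error position = 7, corrected codeword c = 1001100

Compute s = H r^T mod 2 one row at a time:
  s_1 = 1 + 1 + 0 + 1 = 3 ≡ 1 (mod 2).
  s_2 = 0 + 0 + 0 + 1 = 1 ≡ 1 (mod 2).
  s_3 = 1 + 0 + 1 + 1 = 3 ≡ 1 (mod 2).
s = (1, 1, 1)^T — this equals column 7 of H (binary 111), so error is at position 7.
Correct: flip bit 7 of r = 1001101 to get c = 1001100.


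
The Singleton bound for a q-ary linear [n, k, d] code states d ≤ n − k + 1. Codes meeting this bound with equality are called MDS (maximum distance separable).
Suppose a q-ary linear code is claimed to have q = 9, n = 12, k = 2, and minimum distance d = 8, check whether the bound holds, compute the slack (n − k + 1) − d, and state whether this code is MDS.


Singleton RHS = n − k + 1 = 11, slack = 3, bound satisfied, not MDS.

Singleton bound: d ≤ n − k + 1.
Here n = 12, k = 2, so n − k + 1 = 11.
Given d = 8, check d ≤ 11: YES.
Slack = (n − k + 1) − d = 3.
The code is NOT MDS (slack = 3 > 0).
Description: the claimed parameters are [12, 2, 8]_9; such a code would be non-MDS.


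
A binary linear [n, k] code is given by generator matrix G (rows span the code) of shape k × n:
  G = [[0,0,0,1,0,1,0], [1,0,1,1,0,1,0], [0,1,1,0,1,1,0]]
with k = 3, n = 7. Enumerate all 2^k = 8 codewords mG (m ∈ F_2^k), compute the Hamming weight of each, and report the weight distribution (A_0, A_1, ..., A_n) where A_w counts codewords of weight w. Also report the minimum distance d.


Weight distribution: A_0 = 1, A_2 = 2, A_4 = 5. Minimum distance d = 2.

Enumerate all 2^3 = 8 messages m ∈ F_2^3.
For each, compute codeword c = mG in F_2^7, then tally its weight.
  m = 000 → c = 0000000, weight = 0.
  m = 100 → c = 0001010, weight = 2.
  m = 010 → c = 1011010, weight = 4.
  m = 110 → c = 1010000, weight = 2.
  m = 001 → c = 0110110, weight = 4.
  m = 101 → c = 0111100, weight = 4.
  m = 011 → c = 1101100, weight = 4.
  m = 111 → c = 1100110, weight = 4.
Tally weights:
  weight 0: 1 codewords.
  weight 2: 2 codewords.
  weight 4: 5 codewords.
Minimum distance d = smallest w > 0 with A_w > 0 = 2.
Sanity: Σ A_w = 8 = 2^3 = 8 ✓.


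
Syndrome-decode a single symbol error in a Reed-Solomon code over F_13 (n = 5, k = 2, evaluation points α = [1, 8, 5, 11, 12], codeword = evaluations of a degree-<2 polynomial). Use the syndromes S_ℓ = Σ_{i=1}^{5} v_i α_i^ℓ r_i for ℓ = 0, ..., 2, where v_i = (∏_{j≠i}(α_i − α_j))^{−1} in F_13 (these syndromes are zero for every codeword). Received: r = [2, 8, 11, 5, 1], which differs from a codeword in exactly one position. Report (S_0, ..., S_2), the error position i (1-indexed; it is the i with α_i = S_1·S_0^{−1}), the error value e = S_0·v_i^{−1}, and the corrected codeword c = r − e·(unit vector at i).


S = (4, 9, 4), error at position 5, error magnitude e = 10, c = [2, 8, 11, 5, 4].

Step 1: column multipliers v_i = (∏_{j≠i}(α_i − α_j))^{−1} mod 13.
  i = 1 (α = 1): (1−8)(1−5)(1−11)(1−12) = (−7)·(−4)·(−10)·(−11) = 3080 ≡ 12, so v_1 = 12^{−1} = 12 (mod 13).
  i = 2 (α = 8): (8−1)(8−5)(8−11)(8−12) = 7·3·(−3)·(−4) = 252 ≡ 5, so v_2 = 5^{−1} = 8 (mod 13).
  i = 3 (α = 5): (5−1)(5−8)(5−11)(5−12) = 4·(−3)·(−6)·(−7) = −504 ≡ 3, so v_3 = 3^{−1} = 9 (mod 13).
  i = 4 (α = 11): (11−1)(11−8)(11−5)(11−12) = 10·3·6·(−1) = −180 ≡ 2, so v_4 = 2^{−1} = 7 (mod 13).
  i = 5 (α = 12): (12−1)(12−8)(12−5)(12−11) = 11·4·7·1 = 308 ≡ 9, so v_5 = 9^{−1} = 3 (mod 13).
  v = [12, 8, 9, 7, 3].
Step 2: syndromes of r = [2, 8, 11, 5, 1] (all sums mod 13).
  S_0 = Σ v_i r_i = 12·2 + 8·8 + 9·11 + 7·5 + 3·1 = 225 ≡ 4.
  S_1 = Σ v_i α_i r_i = 12·1·2 + 8·8·8 + 9·5·11 + 7·11·5 + 3·12·1 = 1452 ≡ 9.
  α_i^2 mod 13 = [1, 12, 12, 4, 1].
  S_2 = Σ v_i α_i^2 r_i = 12·1·2 + 8·12·8 + 9·12·11 + 7·4·5 + 3·1·1 = 2123 ≡ 4.
  S = (4, 9, 4) ≠ 0, so r is not a codeword (an error is present).
Step 3: locate the error. For a single error e at position i, S_ℓ = v_i·e·α_i^ℓ, so α_err = S_1/S_0.
  S_0^{−1} = 4^{−1} = 10 (mod 13), so α_err = 9·10 = 90 ≡ 12 = α_5. Error position i = 5.
  Consistency check: S_2/S_1 = 4·3 = 12 ≡ 12 = α_err ✓ (single-error assumption holds).
Step 4: error magnitude e = S_0/v_5 = S_0·∏_{j≠5}(α_5 − α_j) = 4·9 = 36 ≡ 10 (mod 13).
Step 5: correct position 5: c_5 = r_5 − e = 1 − 10 ≡ 4 (mod 13). Hence c = [2, 8, 11, 5, 4].
  Check: interpolating c through the α_i gives m(x) = 3 + 12·x (degree < 2) with m(α_i) = c_i for every i, so c is indeed a codeword.


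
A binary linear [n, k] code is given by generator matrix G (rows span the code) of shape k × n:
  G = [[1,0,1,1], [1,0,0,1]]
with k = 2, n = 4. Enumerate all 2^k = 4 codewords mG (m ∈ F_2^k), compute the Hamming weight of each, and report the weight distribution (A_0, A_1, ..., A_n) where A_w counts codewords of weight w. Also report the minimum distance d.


Weight distribution: A_0 = 1, A_1 = 1, A_2 = 1, A_3 = 1. Minimum distance d = 1.

Enumerate all 2^2 = 4 messages m ∈ F_2^2.
For each, compute codeword c = mG in F_2^4, then tally its weight.
  m = 00 → c = 0000, weight = 0.
  m = 10 → c = 1011, weight = 3.
  m = 01 → c = 1001, weight = 2.
  m = 11 → c = 0010, weight = 1.
Tally weights:
  weight 0: 1 codewords.
  weight 1: 1 codewords.
  weight 2: 1 codewords.
  weight 3: 1 codewords.
Minimum distance d = smallest w > 0 with A_w > 0 = 1.
Sanity: Σ A_w = 4 = 2^2 = 4 ✓.


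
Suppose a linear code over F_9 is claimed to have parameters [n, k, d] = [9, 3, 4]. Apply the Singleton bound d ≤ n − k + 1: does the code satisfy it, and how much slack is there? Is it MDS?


Singleton RHS = n − k + 1 = 7, slack = 3, bound satisfied, not MDS.

Singleton bound: d ≤ n − k + 1.
Here n = 9, k = 3, so n − k + 1 = 7.
Given d = 4, check d ≤ 7: YES.
Slack = (n − k + 1) − d = 3.
The code is NOT MDS (slack = 3 > 0).
Description: the claimed parameters are [9, 3, 4]_9; such a code would be non-MDS.


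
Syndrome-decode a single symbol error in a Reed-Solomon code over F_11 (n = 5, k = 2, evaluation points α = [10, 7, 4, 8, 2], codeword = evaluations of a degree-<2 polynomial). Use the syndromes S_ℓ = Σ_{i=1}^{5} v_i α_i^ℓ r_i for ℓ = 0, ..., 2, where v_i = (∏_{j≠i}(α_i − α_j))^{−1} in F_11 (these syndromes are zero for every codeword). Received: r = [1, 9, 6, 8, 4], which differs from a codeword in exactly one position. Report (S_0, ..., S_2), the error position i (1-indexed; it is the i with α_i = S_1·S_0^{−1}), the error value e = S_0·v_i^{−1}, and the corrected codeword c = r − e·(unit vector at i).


S = (6, 4, 10), error at position 4, error magnitude e = 9, c = [1, 9, 6, 10, 4].

Step 1: column multipliers v_i = (∏_{j≠i}(α_i − α_j))^{−1} mod 11.
  i = 1 (α = 10): (10−7)(10−4)(10−8)(10−2) = 3·6·2·8 = 288 ≡ 2, so v_1 = 2^{−1} = 6 (mod 11).
  i = 2 (α = 7): (7−10)(7−4)(7−8)(7−2) = (−3)·3·(−1)·5 = 45 ≡ 1, so v_2 = 1^{−1} = 1 (mod 11).
  i = 3 (α = 4): (4−10)(4−7)(4−8)(4−2) = (−6)·(−3)·(−4)·2 = −144 ≡ 10, so v_3 = 10^{−1} = 10 (mod 11).
  i = 4 (α = 8): (8−10)(8−7)(8−4)(8−2) = (−2)·1·4·6 = −48 ≡ 7, so v_4 = 7^{−1} = 8 (mod 11).
  i = 5 (α = 2): (2−10)(2−7)(2−4)(2−8) = (−8)·(−5)·(−2)·(−6) = 480 ≡ 7, so v_5 = 7^{−1} = 8 (mod 11).
  v = [6, 1, 10, 8, 8].
Step 2: syndromes of r = [1, 9, 6, 8, 4] (all sums mod 11).
  S_0 = Σ v_i r_i = 6·1 + 1·9 + 10·6 + 8·8 + 8·4 = 171 ≡ 6.
  S_1 = Σ v_i α_i r_i = 6·10·1 + 1·7·9 + 10·4·6 + 8·8·8 + 8·2·4 = 939 ≡ 4.
  α_i^2 mod 11 = [1, 5, 5, 9, 4].
  S_2 = Σ v_i α_i^2 r_i = 6·1·1 + 1·5·9 + 10·5·6 + 8·9·8 + 8·4·4 = 1055 ≡ 10.
  S = (6, 4, 10) ≠ 0, so r is not a codeword (an error is present).
Step 3: locate the error. For a single error e at position i, S_ℓ = v_i·e·α_i^ℓ, so α_err = S_1/S_0.
  S_0^{−1} = 6^{−1} = 2 (mod 11), so α_err = 4·2 = 8 ≡ 8 = α_4. Error position i = 4.
  Consistency check: S_2/S_1 = 10·3 = 30 ≡ 8 = α_err ✓ (single-error assumption holds).
Step 4: error magnitude e = S_0/v_4 = S_0·∏_{j≠4}(α_4 − α_j) = 6·7 = 42 ≡ 9 (mod 11).
Step 5: correct position 4: c_4 = r_4 − e = 8 − 9 ≡ 10 (mod 11). Hence c = [1, 9, 6, 10, 4].
  Check: interpolating c through the α_i gives m(x) = 2 + 1·x (degree < 2) with m(α_i) = c_i for every i, so c is indeed a codeword.


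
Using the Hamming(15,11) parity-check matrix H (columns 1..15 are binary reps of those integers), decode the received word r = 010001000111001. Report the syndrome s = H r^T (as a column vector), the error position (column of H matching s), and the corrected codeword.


s = (0, 1, 1, 0)^T, error position = 6, corrected codeword c = 010000000111001

Compute s = H r^T mod 2 one row at a time:
  s_1 = 0 + 0 + 1 + 1 + 1 + 0 + 0 + 1 = 4 ≡ 0 (mod 2).
  s_2 = 0 + 0 + 1 + 0 + 1 + 0 + 0 + 1 = 3 ≡ 1 (mod 2).
  s_3 = 1 + 0 + 1 + 0 + 1 + 1 + 0 + 1 = 5 ≡ 1 (mod 2).
  s_4 = 0 + 0 + 0 + 0 + 0 + 1 + 0 + 1 = 2 ≡ 0 (mod 2).
s = (0, 1, 1, 0)^T — this equals column 6 of H (binary 0110), so error is at position 6.
Correct: flip bit 6 of r = 010001000111001 to get c = 010000000111001.


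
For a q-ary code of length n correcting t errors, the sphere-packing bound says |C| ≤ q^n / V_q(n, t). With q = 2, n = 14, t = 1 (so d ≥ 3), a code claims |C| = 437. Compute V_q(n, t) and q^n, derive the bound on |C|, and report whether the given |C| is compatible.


V_q(n, t) = 15, q^n = 16384, Hamming bound = 1092, |C| = 437 ≤ bound (satisfied).

Step 1: Compute V_q(n, t) = Σ_{j=0}^1 C(n, j) (q−1)^j.
  j = 0: C(14,0)·(1)^0 = 1·1 = 1.
  j = 1: C(14,1)·(1)^1 = 14·1 = 14.
  V_q(n, t) = 1 + 14 = 15.
Step 2: q^n = 2^14 = 16384.
Step 3: Hamming bound ⌊q^n / V_q(n,t)⌋ = ⌊16384/15⌋ = 1092.
Step 4: Compare |C| = 437 to 1092: satisfied.
The claimed |C| lies below the Hamming bound.


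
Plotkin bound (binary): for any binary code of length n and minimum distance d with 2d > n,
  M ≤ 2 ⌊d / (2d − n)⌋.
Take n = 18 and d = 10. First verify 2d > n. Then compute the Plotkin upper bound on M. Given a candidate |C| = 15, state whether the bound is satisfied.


Plotkin bound M ≤ 10; given |C| = 15 > bound (violated).

Check applicability: 2d = 20, n = 18.
2d − n = 2 > 0, so Plotkin applies.
Compute d/(2d−n) = 10/2 ≈ 5.0000.
⌊d/(2d−n)⌋ = 5.
Plotkin bound: M ≤ 2·5 = 10.
Given |C| = 15, check: VIOLATED.
This |C| is above the Plotkin bound, so no binary code with n = 18, d = 10 and 15 codewords exists.


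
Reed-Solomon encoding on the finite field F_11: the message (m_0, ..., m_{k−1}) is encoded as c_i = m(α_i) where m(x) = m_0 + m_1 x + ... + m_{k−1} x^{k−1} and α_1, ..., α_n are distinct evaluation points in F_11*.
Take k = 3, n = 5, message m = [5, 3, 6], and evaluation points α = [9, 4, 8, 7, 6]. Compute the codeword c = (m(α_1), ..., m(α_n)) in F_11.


c = [1, 3, 6, 1, 8]

Message polynomial: m(x) = 5 + 3·x + 6·x^2 (mod 11).
For each evaluation point α_i, compute m(α_i) mod 11:
  α_1 = 9: Horner steps 6 → 2 → 1, so m(9) = 1.
  α_2 = 4: Horner steps 6 → 5 → 3, so m(4) = 3.
  α_3 = 8: Horner steps 6 → 7 → 6, so m(8) = 6.
  α_4 = 7: Horner steps 6 → 1 → 1, so m(7) = 1.
  α_5 = 6: Horner steps 6 → 6 → 8, so m(6) = 8.
Codeword c = [1, 3, 6, 1, 8] ∈ F_11^5.


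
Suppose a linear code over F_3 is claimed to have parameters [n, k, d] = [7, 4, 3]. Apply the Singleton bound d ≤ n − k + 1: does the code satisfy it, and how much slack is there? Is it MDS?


Singleton RHS = n − k + 1 = 4, slack = 1, bound satisfied, not MDS.

Singleton bound: d ≤ n − k + 1.
Here n = 7, k = 4, so n − k + 1 = 4.
Given d = 3, check d ≤ 4: YES.
Slack = (n − k + 1) − d = 1.
The code is NOT MDS (slack = 1 > 0).
Description: the claimed parameters are [7, 4, 3]_3; such a code would be non-MDS.


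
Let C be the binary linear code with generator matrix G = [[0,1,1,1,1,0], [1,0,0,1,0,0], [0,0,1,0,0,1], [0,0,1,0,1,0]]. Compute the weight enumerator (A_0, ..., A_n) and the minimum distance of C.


Weight distribution: A_0 = 1, A_2 = 6, A_4 = 9. Minimum distance d = 2.

Enumerate all 2^4 = 16 messages m ∈ F_2^4.
For each, compute codeword c = mG in F_2^6, then tally its weight.
  m = 0000 → c = 000000, weight = 0.
  m = 1000 → c = 011110, weight = 4.
  m = 0100 → c = 100100, weight = 2.
  m = 1100 → c = 111010, weight = 4.
  m = 0010 → c = 001001, weight = 2.
  m = 1010 → c = 010111, weight = 4.
  m = 0110 → c = 101101, weight = 4.
  m = 1110 → c = 110011, weight = 4.
  m = 0001 → c = 001010, weight = 2.
  m = 1001 → c = 010100, weight = 2.
  m = 0101 → c = 101110, weight = 4.
  m = 1101 → c = 110000, weight = 2.
  m = 0011 → c = 000011, weight = 2.
  m = 1011 → c = 011101, weight = 4.
  m = 0111 → c = 100111, weight = 4.
  m = 1111 → c = 111001, weight = 4.
Tally weights:
  weight 0: 1 codewords.
  weight 2: 6 codewords.
  weight 4: 9 codewords.
Minimum distance d = smallest w > 0 with A_w > 0 = 2.
Sanity: Σ A_w = 16 = 2^4 = 16 ✓.


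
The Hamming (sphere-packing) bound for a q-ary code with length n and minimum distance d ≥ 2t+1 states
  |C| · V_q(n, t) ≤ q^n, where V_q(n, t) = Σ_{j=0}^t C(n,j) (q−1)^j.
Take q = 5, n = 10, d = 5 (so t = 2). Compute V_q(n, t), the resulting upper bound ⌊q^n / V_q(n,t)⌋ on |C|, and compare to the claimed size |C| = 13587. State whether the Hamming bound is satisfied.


V_q(n, t) = 761, q^n = 9765625, Hamming bound = 12832, |C| = 13587 > bound (violated).

Step 1: Compute V_q(n, t) = Σ_{j=0}^2 C(n, j) (q−1)^j.
  j = 0: C(10,0)·(4)^0 = 1·1 = 1.
  j = 1: C(10,1)·(4)^1 = 10·4 = 40.
  j = 2: C(10,2)·(4)^2 = 45·16 = 720.
  V_q(n, t) = 1 + 40 + 720 = 761.
Step 2: q^n = 5^10 = 9765625.
Step 3: Hamming bound ⌊q^n / V_q(n,t)⌋ = ⌊9765625/761⌋ = 12832.
Step 4: Compare |C| = 13587 to 12832: violated.
The claimed |C| lies above the Hamming bound, so no 5-ary code of length 10 with d ≥ 5 can have 13587 codewords.


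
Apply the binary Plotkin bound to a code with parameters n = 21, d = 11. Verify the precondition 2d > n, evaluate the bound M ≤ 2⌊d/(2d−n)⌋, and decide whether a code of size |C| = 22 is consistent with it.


Plotkin bound M ≤ 22; given |C| = 22 ≤ bound (satisfied).

Check applicability: 2d = 22, n = 21.
2d − n = 1 > 0, so Plotkin applies.
Compute d/(2d−n) = 11/1 ≈ 11.0000.
⌊d/(2d−n)⌋ = 11.
Plotkin bound: M ≤ 2·11 = 22.
Given |C| = 22, check: satisfied.
This |C| is at the Plotkin bound.


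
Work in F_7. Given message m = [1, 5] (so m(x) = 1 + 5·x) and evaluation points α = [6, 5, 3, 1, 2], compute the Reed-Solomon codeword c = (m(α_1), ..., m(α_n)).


c = [3, 5, 2, 6, 4]

Message polynomial: m(x) = 1 + 5·x (mod 7).
For each evaluation point α_i, compute m(α_i) mod 7:
  α_1 = 6: Horner steps 5 → 3, so m(6) = 3.
  α_2 = 5: Horner steps 5 → 5, so m(5) = 5.
  α_3 = 3: Horner steps 5 → 2, so m(3) = 2.
  α_4 = 1: Horner steps 5 → 6, so m(1) = 6.
  α_5 = 2: Horner steps 5 → 4, so m(2) = 4.
Codeword c = [3, 5, 2, 6, 4] ∈ F_7^5.


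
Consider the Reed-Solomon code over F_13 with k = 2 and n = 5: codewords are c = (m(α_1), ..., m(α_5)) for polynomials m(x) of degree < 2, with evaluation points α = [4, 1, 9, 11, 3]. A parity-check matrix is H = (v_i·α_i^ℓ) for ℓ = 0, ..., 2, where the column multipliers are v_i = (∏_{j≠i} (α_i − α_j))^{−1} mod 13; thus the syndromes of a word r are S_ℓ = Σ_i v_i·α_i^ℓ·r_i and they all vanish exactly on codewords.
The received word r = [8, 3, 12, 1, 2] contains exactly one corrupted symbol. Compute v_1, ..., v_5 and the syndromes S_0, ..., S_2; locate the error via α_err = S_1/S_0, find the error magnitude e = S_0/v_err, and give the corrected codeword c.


S = (8, 10, 6), error at position 4, error magnitude e = 3, c = [8, 3, 12, 11, 2].

Step 1: column multipliers v_i = (∏_{j≠i}(α_i − α_j))^{−1} mod 13.
  i = 1 (α = 4): (4−1)(4−9)(4−11)(4−3) = 3·(−5)·(−7)·1 = 105 ≡ 1, so v_1 = 1^{−1} = 1 (mod 13).
  i = 2 (α = 1): (1−4)(1−9)(1−11)(1−3) = (−3)·(−8)·(−10)·(−2) = 480 ≡ 12, so v_2 = 12^{−1} = 12 (mod 13).
  i = 3 (α = 9): (9−4)(9−1)(9−11)(9−3) = 5·8·(−2)·6 = −480 ≡ 1, so v_3 = 1^{−1} = 1 (mod 13).
  i = 4 (α = 11): (11−4)(11−1)(11−9)(11−3) = 7·10·2·8 = 1120 ≡ 2, so v_4 = 2^{−1} = 7 (mod 13).
  i = 5 (α = 3): (3−4)(3−1)(3−9)(3−11) = (−1)·2·(−6)·(−8) = −96 ≡ 8, so v_5 = 8^{−1} = 5 (mod 13).
  v = [1, 12, 1, 7, 5].
Step 2: syndromes of r = [8, 3, 12, 1, 2] (all sums mod 13).
  S_0 = Σ v_i r_i = 1·8 + 12·3 + 1·12 + 7·1 + 5·2 = 73 ≡ 8.
  S_1 = Σ v_i α_i r_i = 1·4·8 + 12·1·3 + 1·9·12 + 7·11·1 + 5·3·2 = 283 ≡ 10.
  α_i^2 mod 13 = [3, 1, 3, 4, 9].
  S_2 = Σ v_i α_i^2 r_i = 1·3·8 + 12·1·3 + 1·3·12 + 7·4·1 + 5·9·2 = 214 ≡ 6.
  S = (8, 10, 6) ≠ 0, so r is not a codeword (an error is present).
Step 3: locate the error. For a single error e at position i, S_ℓ = v_i·e·α_i^ℓ, so α_err = S_1/S_0.
  S_0^{−1} = 8^{−1} = 5 (mod 13), so α_err = 10·5 = 50 ≡ 11 = α_4. Error position i = 4.
  Consistency check: S_2/S_1 = 6·4 = 24 ≡ 11 = α_err ✓ (single-error assumption holds).
Step 4: error magnitude e = S_0/v_4 = S_0·∏_{j≠4}(α_4 − α_j) = 8·2 = 16 ≡ 3 (mod 13).
Step 5: correct position 4: c_4 = r_4 − e = 1 − 3 ≡ 11 (mod 13). Hence c = [8, 3, 12, 11, 2].
  Check: interpolating c through the α_i gives m(x) = 10 + 6·x (degree < 2) with m(α_i) = c_i for every i, so c is indeed a codeword.


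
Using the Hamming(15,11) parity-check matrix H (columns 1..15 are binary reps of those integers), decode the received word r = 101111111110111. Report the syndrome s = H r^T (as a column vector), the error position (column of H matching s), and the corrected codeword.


s = (1, 1, 1, 0)^T, error position = 14, corrected codeword c = 101111111110101

Compute s = H r^T mod 2 one row at a time:
  s_1 = 1 + 1 + 1 + 1 + 0 + 1 + 1 + 1 = 7 ≡ 1 (mod 2).
  s_2 = 1 + 1 + 1 + 1 + 0 + 1 + 1 + 1 = 7 ≡ 1 (mod 2).
  s_3 = 0 + 1 + 1 + 1 + 1 + 1 + 1 + 1 = 7 ≡ 1 (mod 2).
  s_4 = 1 + 1 + 1 + 1 + 1 + 1 + 1 + 1 = 8 ≡ 0 (mod 2).
s = (1, 1, 1, 0)^T — this equals column 14 of H (binary 1110), so error is at position 14.
Correct: flip bit 14 of r = 101111111110111 to get c = 101111111110101.


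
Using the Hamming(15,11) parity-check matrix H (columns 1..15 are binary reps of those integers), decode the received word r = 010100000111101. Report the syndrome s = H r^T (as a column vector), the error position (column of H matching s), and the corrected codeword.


s = (1, 0, 0, 1)^T, error position = 9, corrected codeword c = 010100001111101

Compute s = H r^T mod 2 one row at a time:
  s_1 = 0 + 0 + 1 + 1 + 1 + 1 + 0 + 1 = 5 ≡ 1 (mod 2).
  s_2 = 1 + 0 + 0 + 0 + 1 + 1 + 0 + 1 = 4 ≡ 0 (mod 2).
  s_3 = 1 + 0 + 0 + 0 + 1 + 1 + 0 + 1 = 4 ≡ 0 (mod 2).
  s_4 = 0 + 0 + 0 + 0 + 0 + 1 + 1 + 1 = 3 ≡ 1 (mod 2).
s = (1, 0, 0, 1)^T — this equals column 9 of H (binary 1001), so error is at position 9.
Correct: flip bit 9 of r = 010100000111101 to get c = 010100001111101.


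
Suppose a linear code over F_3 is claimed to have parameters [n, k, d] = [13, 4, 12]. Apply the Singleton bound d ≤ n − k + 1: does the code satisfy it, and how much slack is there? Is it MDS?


Singleton RHS = n − k + 1 = 10, slack = -2, bound violated (no such code; not MDS).

Singleton bound: d ≤ n − k + 1.
Here n = 13, k = 4, so n − k + 1 = 10.
Given d = 12, check d ≤ 10: NO.
Slack = (n − k + 1) − d = -2.
The slack is negative: d = 12 exceeds n − k + 1 = 10 by 2, so the Singleton bound is violated and no linear [13, 4, 12]_3 code can exist. In particular it is not MDS (MDS requires d = n − k + 1 exactly).
Description: the claimed parameters are [13, 4, 12]_3; such a code would be impossible (violates the Singleton bound).


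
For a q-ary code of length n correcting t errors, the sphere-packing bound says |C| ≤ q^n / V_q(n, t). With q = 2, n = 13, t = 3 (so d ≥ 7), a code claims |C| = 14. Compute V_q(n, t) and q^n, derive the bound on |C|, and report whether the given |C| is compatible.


V_q(n, t) = 378, q^n = 8192, Hamming bound = 21, |C| = 14 ≤ bound (satisfied).

Step 1: Compute V_q(n, t) = Σ_{j=0}^3 C(n, j) (q−1)^j.
  j = 0: C(13,0)·(1)^0 = 1·1 = 1.
  j = 1: C(13,1)·(1)^1 = 13·1 = 13.
  j = 2: C(13,2)·(1)^2 = 78·1 = 78.
  j = 3: C(13,3)·(1)^3 = 286·1 = 286.
  V_q(n, t) = 1 + 13 + 78 + 286 = 378.
Step 2: q^n = 2^13 = 8192.
Step 3: Hamming bound ⌊q^n / V_q(n,t)⌋ = ⌊8192/378⌋ = 21.
Step 4: Compare |C| = 14 to 21: satisfied.
The claimed |C| lies below the Hamming bound.


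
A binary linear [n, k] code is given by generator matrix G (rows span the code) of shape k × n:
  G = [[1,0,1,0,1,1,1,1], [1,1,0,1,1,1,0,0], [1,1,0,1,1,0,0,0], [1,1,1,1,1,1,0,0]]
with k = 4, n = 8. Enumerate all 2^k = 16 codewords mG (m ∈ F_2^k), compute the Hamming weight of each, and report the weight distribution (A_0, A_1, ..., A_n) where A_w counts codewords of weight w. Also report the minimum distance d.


Weight distribution: A_0 = 1, A_1 = 2, A_2 = 1, A_4 = 3, A_5 = 6, A_6 = 3. Minimum distance d = 1.

Enumerate all 2^4 = 16 messages m ∈ F_2^4.
For each, compute codeword c = mG in F_2^8, then tally its weight.
  m = 0000 → c = 00000000, weight = 0.
  m = 1000 → c = 10101111, weight = 6.
  m = 0100 → c = 11011100, weight = 5.
  m = 1100 → c = 01110011, weight = 5.
  m = 0010 → c = 11011000, weight = 4.
  m = 1010 → c = 01110111, weight = 6.
  m = 0110 → c = 00000100, weight = 1.
  m = 1110 → c = 10101011, weight = 5.
  m = 0001 → c = 11111100, weight = 6.
  m = 1001 → c = 01010011, weight = 4.
  m = 0101 → c = 00100000, weight = 1.
  m = 1101 → c = 10001111, weight = 5.
  m = 0011 → c = 00100100, weight = 2.
  m = 1011 → c = 10001011, weight = 4.
  m = 0111 → c = 11111000, weight = 5.
  m = 1111 → c = 01010111, weight = 5.
Tally weights:
  weight 0: 1 codewords.
  weight 1: 2 codewords.
  weight 2: 1 codewords.
  weight 4: 3 codewords.
  weight 5: 6 codewords.
  weight 6: 3 codewords.
Minimum distance d = smallest w > 0 with A_w > 0 = 1.
Sanity: Σ A_w = 16 = 2^4 = 16 ✓.


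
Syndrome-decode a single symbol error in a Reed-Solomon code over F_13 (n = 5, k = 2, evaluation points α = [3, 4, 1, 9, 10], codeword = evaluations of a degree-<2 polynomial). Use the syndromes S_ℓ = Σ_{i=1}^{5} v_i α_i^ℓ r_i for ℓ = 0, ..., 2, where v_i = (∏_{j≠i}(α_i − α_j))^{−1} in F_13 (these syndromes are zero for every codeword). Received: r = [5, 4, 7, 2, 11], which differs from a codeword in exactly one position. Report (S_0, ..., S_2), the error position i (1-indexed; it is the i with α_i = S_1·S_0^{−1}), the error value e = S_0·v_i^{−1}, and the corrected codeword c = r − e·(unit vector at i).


S = (6, 2, 5), error at position 4, error magnitude e = 3, c = [5, 4, 7, 12, 11].

Step 1: column multipliers v_i = (∏_{j≠i}(α_i − α_j))^{−1} mod 13.
  i = 1 (α = 3): (3−4)(3−1)(3−9)(3−10) = (−1)·2·(−6)·(−7) = −84 ≡ 7, so v_1 = 7^{−1} = 2 (mod 13).
  i = 2 (α = 4): (4−3)(4−1)(4−9)(4−10) = 1·3·(−5)·(−6) = 90 ≡ 12, so v_2 = 12^{−1} = 12 (mod 13).
  i = 3 (α = 1): (1−3)(1−4)(1−9)(1−10) = (−2)·(−3)·(−8)·(−9) = 432 ≡ 3, so v_3 = 3^{−1} = 9 (mod 13).
  i = 4 (α = 9): (9−3)(9−4)(9−1)(9−10) = 6·5·8·(−1) = −240 ≡ 7, so v_4 = 7^{−1} = 2 (mod 13).
  i = 5 (α = 10): (10−3)(10−4)(10−1)(10−9) = 7·6·9·1 = 378 ≡ 1, so v_5 = 1^{−1} = 1 (mod 13).
  v = [2, 12, 9, 2, 1].
Step 2: syndromes of r = [5, 4, 7, 2, 11] (all sums mod 13).
  S_0 = Σ v_i r_i = 2·5 + 12·4 + 9·7 + 2·2 + 1·11 = 136 ≡ 6.
  S_1 = Σ v_i α_i r_i = 2·3·5 + 12·4·4 + 9·1·7 + 2·9·2 + 1·10·11 = 431 ≡ 2.
  α_i^2 mod 13 = [9, 3, 1, 3, 9].
  S_2 = Σ v_i α_i^2 r_i = 2·9·5 + 12·3·4 + 9·1·7 + 2·3·2 + 1·9·11 = 408 ≡ 5.
  S = (6, 2, 5) ≠ 0, so r is not a codeword (an error is present).
Step 3: locate the error. For a single error e at position i, S_ℓ = v_i·e·α_i^ℓ, so α_err = S_1/S_0.
  S_0^{−1} = 6^{−1} = 11 (mod 13), so α_err = 2·11 = 22 ≡ 9 = α_4. Error position i = 4.
  Consistency check: S_2/S_1 = 5·7 = 35 ≡ 9 = α_err ✓ (single-error assumption holds).
Step 4: error magnitude e = S_0/v_4 = S_0·∏_{j≠4}(α_4 − α_j) = 6·7 = 42 ≡ 3 (mod 13).
Step 5: correct position 4: c_4 = r_4 − e = 2 − 3 ≡ 12 (mod 13). Hence c = [5, 4, 7, 12, 11].
  Check: interpolating c through the α_i gives m(x) = 8 + 12·x (degree < 2) with m(α_i) = c_i for every i, so c is indeed a codeword.


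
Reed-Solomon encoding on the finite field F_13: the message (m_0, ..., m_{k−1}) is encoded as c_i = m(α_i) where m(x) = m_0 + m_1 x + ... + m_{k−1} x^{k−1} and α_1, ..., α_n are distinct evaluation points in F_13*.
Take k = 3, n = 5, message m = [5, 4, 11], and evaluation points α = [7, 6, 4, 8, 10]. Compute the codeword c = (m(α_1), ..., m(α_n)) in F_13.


c = [0, 9, 2, 0, 1]

Message polynomial: m(x) = 5 + 4·x + 11·x^2 (mod 13).
For each evaluation point α_i, compute m(α_i) mod 13:
  α_1 = 7: Horner steps 11 → 3 → 0, so m(7) = 0.
  α_2 = 6: Horner steps 11 → 5 → 9, so m(6) = 9.
  α_3 = 4: Horner steps 11 → 9 → 2, so m(4) = 2.
  α_4 = 8: Horner steps 11 → 1 → 0, so m(8) = 0.
  α_5 = 10: Horner steps 11 → 10 → 1, so m(10) = 1.
Codeword c = [0, 9, 2, 0, 1] ∈ F_13^5.


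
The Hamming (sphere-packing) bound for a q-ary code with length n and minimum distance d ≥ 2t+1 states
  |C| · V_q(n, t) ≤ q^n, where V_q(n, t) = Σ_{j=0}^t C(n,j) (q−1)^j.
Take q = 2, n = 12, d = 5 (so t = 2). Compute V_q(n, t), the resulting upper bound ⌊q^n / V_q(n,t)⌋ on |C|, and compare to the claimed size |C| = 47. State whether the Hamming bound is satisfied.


V_q(n, t) = 79, q^n = 4096, Hamming bound = 51, |C| = 47 ≤ bound (satisfied).

Step 1: Compute V_q(n, t) = Σ_{j=0}^2 C(n, j) (q−1)^j.
  j = 0: C(12,0)·(1)^0 = 1·1 = 1.
  j = 1: C(12,1)·(1)^1 = 12·1 = 12.
  j = 2: C(12,2)·(1)^2 = 66·1 = 66.
  V_q(n, t) = 1 + 12 + 66 = 79.
Step 2: q^n = 2^12 = 4096.
Step 3: Hamming bound ⌊q^n / V_q(n,t)⌋ = ⌊4096/79⌋ = 51.
Step 4: Compare |C| = 47 to 51: satisfied.
The claimed |C| lies below the Hamming bound.


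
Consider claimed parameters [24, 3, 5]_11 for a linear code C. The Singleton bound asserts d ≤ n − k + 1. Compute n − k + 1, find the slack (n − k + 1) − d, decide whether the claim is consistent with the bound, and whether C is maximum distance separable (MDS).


Singleton RHS = n − k + 1 = 22, slack = 17, bound satisfied, not MDS.

Singleton bound: d ≤ n − k + 1.
Here n = 24, k = 3, so n − k + 1 = 22.
Given d = 5, check d ≤ 22: YES.
Slack = (n − k + 1) − d = 17.
The code is NOT MDS (slack = 17 > 0).
Description: the claimed parameters are [24, 3, 5]_11; such a code would be non-MDS.


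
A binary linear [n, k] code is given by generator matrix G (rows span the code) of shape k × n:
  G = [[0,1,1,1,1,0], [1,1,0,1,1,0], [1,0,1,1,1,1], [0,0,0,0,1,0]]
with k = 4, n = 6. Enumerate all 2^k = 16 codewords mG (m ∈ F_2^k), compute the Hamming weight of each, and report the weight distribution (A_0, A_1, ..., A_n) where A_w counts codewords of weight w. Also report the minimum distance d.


Weight distribution: A_0 = 1, A_1 = 1, A_2 = 2, A_3 = 6, A_4 = 5, A_5 = 1. Minimum distance d = 1.

Enumerate all 2^4 = 16 messages m ∈ F_2^4.
For each, compute codeword c = mG in F_2^6, then tally its weight.
  m = 0000 → c = 000000, weight = 0.
  m = 1000 → c = 011110, weight = 4.
  m = 0100 → c = 110110, weight = 4.
  m = 1100 → c = 101000, weight = 2.
  m = 0010 → c = 101111, weight = 5.
  m = 1010 → c = 110001, weight = 3.
  m = 0110 → c = 011001, weight = 3.
  m = 1110 → c = 000111, weight = 3.
  m = 0001 → c = 000010, weight = 1.
  m = 1001 → c = 011100, weight = 3.
  m = 0101 → c = 110100, weight = 3.
  m = 1101 → c = 101010, weight = 3.
  m = 0011 → c = 101101, weight = 4.
  m = 1011 → c = 110011, weight = 4.
  m = 0111 → c = 011011, weight = 4.
  m = 1111 → c = 000101, weight = 2.
Tally weights:
  weight 0: 1 codewords.
  weight 1: 1 codewords.
  weight 2: 2 codewords.
  weight 3: 6 codewords.
  weight 4: 5 codewords.
  weight 5: 1 codewords.
Minimum distance d = smallest w > 0 with A_w > 0 = 1.
Sanity: Σ A_w = 16 = 2^4 = 16 ✓.


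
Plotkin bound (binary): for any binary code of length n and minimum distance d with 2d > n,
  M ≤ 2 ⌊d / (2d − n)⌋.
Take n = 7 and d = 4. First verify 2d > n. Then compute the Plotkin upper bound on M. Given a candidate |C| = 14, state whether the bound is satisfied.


Plotkin bound M ≤ 8; given |C| = 14 > bound (violated).

Check applicability: 2d = 8, n = 7.
2d − n = 1 > 0, so Plotkin applies.
Compute d/(2d−n) = 4/1 ≈ 4.0000.
⌊d/(2d−n)⌋ = 4.
Plotkin bound: M ≤ 2·4 = 8.
Given |C| = 14, check: VIOLATED.
This |C| is above the Plotkin bound, so no binary code with n = 7, d = 4 and 14 codewords exists.


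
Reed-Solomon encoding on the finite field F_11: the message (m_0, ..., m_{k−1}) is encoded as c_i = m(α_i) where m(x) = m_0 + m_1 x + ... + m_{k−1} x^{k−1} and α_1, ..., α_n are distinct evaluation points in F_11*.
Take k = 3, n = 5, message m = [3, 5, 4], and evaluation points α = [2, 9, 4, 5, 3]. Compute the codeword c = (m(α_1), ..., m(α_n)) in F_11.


c = [7, 9, 10, 7, 10]

Message polynomial: m(x) = 3 + 5·x + 4·x^2 (mod 11).
For each evaluation point α_i, compute m(α_i) mod 11:
  α_1 = 2: Horner steps 4 → 2 → 7, so m(2) = 7.
  α_2 = 9: Horner steps 4 → 8 → 9, so m(9) = 9.
  α_3 = 4: Horner steps 4 → 10 → 10, so m(4) = 10.
  α_4 = 5: Horner steps 4 → 3 → 7, so m(5) = 7.
  α_5 = 3: Horner steps 4 → 6 → 10, so m(3) = 10.
Codeword c = [7, 9, 10, 7, 10] ∈ F_11^5.


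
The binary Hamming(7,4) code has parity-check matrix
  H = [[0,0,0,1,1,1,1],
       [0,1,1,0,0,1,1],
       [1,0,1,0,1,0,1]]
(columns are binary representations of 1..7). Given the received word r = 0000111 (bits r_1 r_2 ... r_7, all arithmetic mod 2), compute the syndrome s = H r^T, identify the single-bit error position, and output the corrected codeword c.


s = (1, 0, 0)^T, error position = 4, corrected codeword c = 0001111

Compute s = H r^T mod 2 one row at a time:
  s_1 = 0 + 1 + 1 + 1 = 3 ≡ 1 (mod 2).
  s_2 = 0 + 0 + 1 + 1 = 2 ≡ 0 (mod 2).
  s_3 = 0 + 0 + 1 + 1 = 2 ≡ 0 (mod 2).
s = (1, 0, 0)^T — this equals column 4 of H (binary 100), so error is at position 4.
Correct: flip bit 4 of r = 0000111 to get c = 0001111.


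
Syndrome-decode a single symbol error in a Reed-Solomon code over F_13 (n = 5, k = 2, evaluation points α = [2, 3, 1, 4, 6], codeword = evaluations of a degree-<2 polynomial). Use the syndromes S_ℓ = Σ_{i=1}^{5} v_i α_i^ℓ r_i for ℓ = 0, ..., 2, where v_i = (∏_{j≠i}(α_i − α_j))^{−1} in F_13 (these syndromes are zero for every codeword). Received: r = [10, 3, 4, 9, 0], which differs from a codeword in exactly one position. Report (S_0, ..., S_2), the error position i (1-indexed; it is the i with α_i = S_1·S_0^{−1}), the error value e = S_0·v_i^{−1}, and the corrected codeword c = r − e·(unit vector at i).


S = (6, 10, 8), error at position 5, error magnitude e = 5, c = [10, 3, 4, 9, 8].

Step 1: column multipliers v_i = (∏_{j≠i}(α_i − α_j))^{−1} mod 13.
  i = 1 (α = 2): (2−3)(2−1)(2−4)(2−6) = (−1)·1·(−2)·(−4) = −8 ≡ 5, so v_1 = 5^{−1} = 8 (mod 13).
  i = 2 (α = 3): (3−2)(3−1)(3−4)(3−6) = 1·2·(−1)·(−3) = 6 ≡ 6, so v_2 = 6^{−1} = 11 (mod 13).
  i = 3 (α = 1): (1−2)(1−3)(1−4)(1−6) = (−1)·(−2)·(−3)·(−5) = 30 ≡ 4, so v_3 = 4^{−1} = 10 (mod 13).
  i = 4 (α = 4): (4−2)(4−3)(4−1)(4−6) = 2·1·3·(−2) = −12 ≡ 1, so v_4 = 1^{−1} = 1 (mod 13).
  i = 5 (α = 6): (6−2)(6−3)(6−1)(6−4) = 4·3·5·2 = 120 ≡ 3, so v_5 = 3^{−1} = 9 (mod 13).
  v = [8, 11, 10, 1, 9].
Step 2: syndromes of r = [10, 3, 4, 9, 0] (all sums mod 13).
  S_0 = Σ v_i r_i = 8·10 + 11·3 + 10·4 + 1·9 + 9·0 = 162 ≡ 6.
  S_1 = Σ v_i α_i r_i = 8·2·10 + 11·3·3 + 10·1·4 + 1·4·9 + 9·6·0 = 335 ≡ 10.
  α_i^2 mod 13 = [4, 9, 1, 3, 10].
  S_2 = Σ v_i α_i^2 r_i = 8·4·10 + 11·9·3 + 10·1·4 + 1·3·9 + 9·10·0 = 684 ≡ 8.
  S = (6, 10, 8) ≠ 0, so r is not a codeword (an error is present).
Step 3: locate the error. For a single error e at position i, S_ℓ = v_i·e·α_i^ℓ, so α_err = S_1/S_0.
  S_0^{−1} = 6^{−1} = 11 (mod 13), so α_err = 10·11 = 110 ≡ 6 = α_5. Error position i = 5.
  Consistency check: S_2/S_1 = 8·4 = 32 ≡ 6 = α_err ✓ (single-error assumption holds).
Step 4: error magnitude e = S_0/v_5 = S_0·∏_{j≠5}(α_5 − α_j) = 6·3 = 18 ≡ 5 (mod 13).
Step 5: correct position 5: c_5 = r_5 − e = 0 − 5 ≡ 8 (mod 13). Hence c = [10, 3, 4, 9, 8].
  Check: interpolating c through the α_i gives m(x) = 11 + 6·x (degree < 2) with m(α_i) = c_i for every i, so c is indeed a codeword.


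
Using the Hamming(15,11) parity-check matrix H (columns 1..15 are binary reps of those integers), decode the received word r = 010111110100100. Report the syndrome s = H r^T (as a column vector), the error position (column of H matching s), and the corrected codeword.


s = (1, 1, 0, 1)^T, error position = 13, corrected codeword c = 010111110100000

Compute s = H r^T mod 2 one row at a time:
  s_1 = 1 + 0 + 1 + 0 + 0 + 1 + 0 + 0 = 3 ≡ 1 (mod 2).
  s_2 = 1 + 1 + 1 + 1 + 0 + 1 + 0 + 0 = 5 ≡ 1 (mod 2).
  s_3 = 1 + 0 + 1 + 1 + 1 + 0 + 0 + 0 = 4 ≡ 0 (mod 2).
  s_4 = 0 + 0 + 1 + 1 + 0 + 0 + 1 + 0 = 3 ≡ 1 (mod 2).
s = (1, 1, 0, 1)^T — this equals column 13 of H (binary 1101), so error is at position 13.
Correct: flip bit 13 of r = 010111110100100 to get c = 010111110100000.


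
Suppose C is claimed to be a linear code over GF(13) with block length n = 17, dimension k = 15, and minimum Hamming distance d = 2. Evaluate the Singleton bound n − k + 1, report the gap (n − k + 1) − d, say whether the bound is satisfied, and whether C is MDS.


Singleton RHS = n − k + 1 = 3, slack = 1, bound satisfied, not MDS.

Singleton bound: d ≤ n − k + 1.
Here n = 17, k = 15, so n − k + 1 = 3.
Given d = 2, check d ≤ 3: YES.
Slack = (n − k + 1) − d = 1.
The code is NOT MDS (slack = 1 > 0).
Description: the claimed parameters are [17, 15, 2]_13; such a code would be non-MDS.


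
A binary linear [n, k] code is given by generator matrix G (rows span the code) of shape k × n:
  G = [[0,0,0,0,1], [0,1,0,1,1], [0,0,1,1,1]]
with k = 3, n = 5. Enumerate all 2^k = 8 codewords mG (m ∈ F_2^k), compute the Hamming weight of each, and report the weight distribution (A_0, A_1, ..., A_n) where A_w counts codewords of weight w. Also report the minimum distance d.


Weight distribution: A_0 = 1, A_1 = 1, A_2 = 3, A_3 = 3. Minimum distance d = 1.

Enumerate all 2^3 = 8 messages m ∈ F_2^3.
For each, compute codeword c = mG in F_2^5, then tally its weight.
  m = 000 → c = 00000, weight = 0.
  m = 100 → c = 00001, weight = 1.
  m = 010 → c = 01011, weight = 3.
  m = 110 → c = 01010, weight = 2.
  m = 001 → c = 00111, weight = 3.
  m = 101 → c = 00110, weight = 2.
  m = 011 → c = 01100, weight = 2.
  m = 111 → c = 01101, weight = 3.
Tally weights:
  weight 0: 1 codewords.
  weight 1: 1 codewords.
  weight 2: 3 codewords.
  weight 3: 3 codewords.
Minimum distance d = smallest w > 0 with A_w > 0 = 1.
Sanity: Σ A_w = 8 = 2^3 = 8 ✓.


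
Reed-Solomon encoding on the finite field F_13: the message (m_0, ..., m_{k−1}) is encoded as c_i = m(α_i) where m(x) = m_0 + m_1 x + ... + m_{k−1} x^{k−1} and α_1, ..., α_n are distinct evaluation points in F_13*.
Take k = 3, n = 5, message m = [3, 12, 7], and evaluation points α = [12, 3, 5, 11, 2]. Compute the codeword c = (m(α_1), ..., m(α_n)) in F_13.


c = [11, 11, 4, 7, 3]

Message polynomial: m(x) = 3 + 12·x + 7·x^2 (mod 13).
For each evaluation point α_i, compute m(α_i) mod 13:
  α_1 = 12: Horner steps 7 → 5 → 11, so m(12) = 11.
  α_2 = 3: Horner steps 7 → 7 → 11, so m(3) = 11.
  α_3 = 5: Horner steps 7 → 8 → 4, so m(5) = 4.
  α_4 = 11: Horner steps 7 → 11 → 7, so m(11) = 7.
  α_5 = 2: Horner steps 7 → 0 → 3, so m(2) = 3.
Codeword c = [11, 11, 4, 7, 3] ∈ F_13^5.


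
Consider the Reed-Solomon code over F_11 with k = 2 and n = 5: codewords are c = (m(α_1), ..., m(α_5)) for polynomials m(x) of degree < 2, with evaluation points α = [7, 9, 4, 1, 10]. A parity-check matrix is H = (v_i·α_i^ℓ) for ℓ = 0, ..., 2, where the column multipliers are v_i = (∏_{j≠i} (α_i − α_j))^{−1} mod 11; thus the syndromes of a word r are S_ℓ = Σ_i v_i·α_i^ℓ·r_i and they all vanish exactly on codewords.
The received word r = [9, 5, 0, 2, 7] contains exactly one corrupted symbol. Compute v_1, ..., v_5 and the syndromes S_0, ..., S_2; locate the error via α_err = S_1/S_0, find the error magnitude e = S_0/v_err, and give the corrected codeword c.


S = (7, 8, 6), error at position 2, error magnitude e = 1, c = [9, 4, 0, 2, 7].

Step 1: column multipliers v_i = (∏_{j≠i}(α_i − α_j))^{−1} mod 11.
  i = 1 (α = 7): (7−9)(7−4)(7−1)(7−10) = (−2)·3·6·(−3) = 108 ≡ 9, so v_1 = 9^{−1} = 5 (mod 11).
  i = 2 (α = 9): (9−7)(9−4)(9−1)(9−10) = 2·5·8·(−1) = −80 ≡ 8, so v_2 = 8^{−1} = 7 (mod 11).
  i = 3 (α = 4): (4−7)(4−9)(4−1)(4−10) = (−3)·(−5)·3·(−6) = −270 ≡ 5, so v_3 = 5^{−1} = 9 (mod 11).
  i = 4 (α = 1): (1−7)(1−9)(1−4)(1−10) = (−6)·(−8)·(−3)·(−9) = 1296 ≡ 9, so v_4 = 9^{−1} = 5 (mod 11).
  i = 5 (α = 10): (10−7)(10−9)(10−4)(10−1) = 3·1·6·9 = 162 ≡ 8, so v_5 = 8^{−1} = 7 (mod 11).
  v = [5, 7, 9, 5, 7].
Step 2: syndromes of r = [9, 5, 0, 2, 7] (all sums mod 11).
  S_0 = Σ v_i r_i = 5·9 + 7·5 + 9·0 + 5·2 + 7·7 = 139 ≡ 7.
  S_1 = Σ v_i α_i r_i = 5·7·9 + 7·9·5 + 9·4·0 + 5·1·2 + 7·10·7 = 1130 ≡ 8.
  α_i^2 mod 11 = [5, 4, 5, 1, 1].
  S_2 = Σ v_i α_i^2 r_i = 5·5·9 + 7·4·5 + 9·5·0 + 5·1·2 + 7·1·7 = 424 ≡ 6.
  S = (7, 8, 6) ≠ 0, so r is not a codeword (an error is present).
Step 3: locate the error. For a single error e at position i, S_ℓ = v_i·e·α_i^ℓ, so α_err = S_1/S_0.
  S_0^{−1} = 7^{−1} = 8 (mod 11), so α_err = 8·8 = 64 ≡ 9 = α_2. Error position i = 2.
  Consistency check: S_2/S_1 = 6·7 = 42 ≡ 9 = α_err ✓ (single-error assumption holds).
Step 4: error magnitude e = S_0/v_2 = S_0·∏_{j≠2}(α_2 − α_j) = 7·8 = 56 ≡ 1 (mod 11).
Step 5: correct position 2: c_2 = r_2 − e = 5 − 1 ≡ 4 (mod 11). Hence c = [9, 4, 0, 2, 7].
  Check: interpolating c through the α_i gives m(x) = 10 + 3·x (degree < 2) with m(α_i) = c_i for every i, so c is indeed a codeword.
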